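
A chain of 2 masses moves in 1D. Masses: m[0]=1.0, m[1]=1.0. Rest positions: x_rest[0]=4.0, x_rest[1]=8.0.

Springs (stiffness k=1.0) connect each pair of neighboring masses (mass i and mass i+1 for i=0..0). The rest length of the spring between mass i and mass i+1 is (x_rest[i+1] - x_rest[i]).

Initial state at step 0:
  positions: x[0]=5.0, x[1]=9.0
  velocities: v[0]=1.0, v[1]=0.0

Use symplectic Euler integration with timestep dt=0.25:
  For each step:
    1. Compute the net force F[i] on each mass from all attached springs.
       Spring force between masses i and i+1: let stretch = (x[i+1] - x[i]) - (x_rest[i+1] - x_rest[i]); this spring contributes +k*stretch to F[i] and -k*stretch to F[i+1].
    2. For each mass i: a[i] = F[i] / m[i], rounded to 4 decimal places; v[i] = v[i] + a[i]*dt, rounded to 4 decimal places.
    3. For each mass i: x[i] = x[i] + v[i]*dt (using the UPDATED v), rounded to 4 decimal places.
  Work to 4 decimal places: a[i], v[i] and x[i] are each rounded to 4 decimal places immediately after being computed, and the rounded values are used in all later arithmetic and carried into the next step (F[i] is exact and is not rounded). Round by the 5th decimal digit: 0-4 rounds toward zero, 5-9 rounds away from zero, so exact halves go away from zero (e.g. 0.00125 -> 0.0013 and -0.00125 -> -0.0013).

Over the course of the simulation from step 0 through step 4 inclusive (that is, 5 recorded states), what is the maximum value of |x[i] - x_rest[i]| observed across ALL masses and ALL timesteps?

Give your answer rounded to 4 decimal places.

Answer: 1.8553

Derivation:
Step 0: x=[5.0000 9.0000] v=[1.0000 0.0000]
Step 1: x=[5.2500 9.0000] v=[1.0000 0.0000]
Step 2: x=[5.4844 9.0156] v=[0.9375 0.0625]
Step 3: x=[5.6895 9.0605] v=[0.8203 0.1797]
Step 4: x=[5.8553 9.1448] v=[0.6631 0.3370]
Max displacement = 1.8553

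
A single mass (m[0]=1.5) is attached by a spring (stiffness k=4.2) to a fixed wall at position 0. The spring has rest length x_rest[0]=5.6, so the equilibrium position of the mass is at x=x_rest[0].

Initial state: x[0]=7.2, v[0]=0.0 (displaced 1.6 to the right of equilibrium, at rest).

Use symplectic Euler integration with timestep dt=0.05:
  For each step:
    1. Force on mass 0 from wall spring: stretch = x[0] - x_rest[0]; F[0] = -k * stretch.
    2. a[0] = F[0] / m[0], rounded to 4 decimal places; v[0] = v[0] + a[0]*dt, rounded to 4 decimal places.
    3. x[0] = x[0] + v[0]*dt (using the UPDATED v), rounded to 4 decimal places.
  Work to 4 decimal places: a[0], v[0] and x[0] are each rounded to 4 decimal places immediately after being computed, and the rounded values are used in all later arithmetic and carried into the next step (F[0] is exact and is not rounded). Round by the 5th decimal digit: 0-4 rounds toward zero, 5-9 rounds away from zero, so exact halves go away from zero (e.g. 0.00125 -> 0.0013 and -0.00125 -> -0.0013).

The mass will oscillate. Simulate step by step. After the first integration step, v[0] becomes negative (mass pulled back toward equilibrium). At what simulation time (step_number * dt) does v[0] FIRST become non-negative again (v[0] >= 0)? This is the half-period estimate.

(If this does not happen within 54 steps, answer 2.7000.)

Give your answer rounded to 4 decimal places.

Step 0: x=[7.2000] v=[0.0000]
Step 1: x=[7.1888] v=[-0.2240]
Step 2: x=[7.1665] v=[-0.4464]
Step 3: x=[7.1332] v=[-0.6657]
Step 4: x=[7.0892] v=[-0.8804]
Step 5: x=[7.0348] v=[-1.0889]
Step 6: x=[6.9703] v=[-1.2898]
Step 7: x=[6.8962] v=[-1.4816]
Step 8: x=[6.8130] v=[-1.6631]
Step 9: x=[6.7214] v=[-1.8329]
Step 10: x=[6.6219] v=[-1.9899]
Step 11: x=[6.5153] v=[-2.1330]
Step 12: x=[6.4022] v=[-2.2611]
Step 13: x=[6.2835] v=[-2.3734]
Step 14: x=[6.1600] v=[-2.4691]
Step 15: x=[6.0326] v=[-2.5475]
Step 16: x=[5.9022] v=[-2.6081]
Step 17: x=[5.7697] v=[-2.6504]
Step 18: x=[5.6360] v=[-2.6742]
Step 19: x=[5.5020] v=[-2.6792]
Step 20: x=[5.3687] v=[-2.6655]
Step 21: x=[5.2370] v=[-2.6331]
Step 22: x=[5.1079] v=[-2.5823]
Step 23: x=[4.9822] v=[-2.5134]
Step 24: x=[4.8609] v=[-2.4269]
Step 25: x=[4.7447] v=[-2.3234]
Step 26: x=[4.6345] v=[-2.2037]
Step 27: x=[4.5311] v=[-2.0685]
Step 28: x=[4.4352] v=[-1.9189]
Step 29: x=[4.3474] v=[-1.7558]
Step 30: x=[4.2684] v=[-1.5804]
Step 31: x=[4.1987] v=[-1.3940]
Step 32: x=[4.1388] v=[-1.1978]
Step 33: x=[4.0891] v=[-0.9932]
Step 34: x=[4.0500] v=[-0.7817]
Step 35: x=[4.0218] v=[-0.5647]
Step 36: x=[4.0046] v=[-0.3438]
Step 37: x=[3.9986] v=[-0.1204]
Step 38: x=[4.0038] v=[0.1038]
First v>=0 after going negative at step 38, time=1.9000

Answer: 1.9000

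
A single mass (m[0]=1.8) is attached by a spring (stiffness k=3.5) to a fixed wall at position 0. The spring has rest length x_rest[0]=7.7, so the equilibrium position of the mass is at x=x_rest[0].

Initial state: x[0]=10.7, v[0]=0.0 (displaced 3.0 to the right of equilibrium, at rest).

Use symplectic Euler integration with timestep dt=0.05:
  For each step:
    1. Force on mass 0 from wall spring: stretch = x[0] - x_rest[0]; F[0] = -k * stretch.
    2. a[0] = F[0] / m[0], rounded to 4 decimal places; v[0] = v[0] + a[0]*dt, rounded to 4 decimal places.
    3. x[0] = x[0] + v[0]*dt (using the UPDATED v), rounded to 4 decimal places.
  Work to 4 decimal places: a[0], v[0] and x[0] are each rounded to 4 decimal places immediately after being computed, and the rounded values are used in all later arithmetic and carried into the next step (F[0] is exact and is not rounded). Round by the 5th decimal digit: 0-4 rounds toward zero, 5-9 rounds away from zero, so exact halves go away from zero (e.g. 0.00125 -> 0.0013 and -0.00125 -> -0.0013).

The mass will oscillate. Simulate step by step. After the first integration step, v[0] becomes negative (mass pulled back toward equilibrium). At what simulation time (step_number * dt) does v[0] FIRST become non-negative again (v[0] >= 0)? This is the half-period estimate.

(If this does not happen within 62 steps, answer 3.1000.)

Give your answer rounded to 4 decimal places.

Step 0: x=[10.7000] v=[0.0000]
Step 1: x=[10.6854] v=[-0.2917]
Step 2: x=[10.6563] v=[-0.5819]
Step 3: x=[10.6128] v=[-0.8693]
Step 4: x=[10.5552] v=[-1.1525]
Step 5: x=[10.4837] v=[-1.4301]
Step 6: x=[10.3987] v=[-1.7007]
Step 7: x=[10.3005] v=[-1.9631]
Step 8: x=[10.1897] v=[-2.2159]
Step 9: x=[10.0668] v=[-2.4580]
Step 10: x=[9.9324] v=[-2.6881]
Step 11: x=[9.7871] v=[-2.9051]
Step 12: x=[9.6317] v=[-3.1080]
Step 13: x=[9.4669] v=[-3.2958]
Step 14: x=[9.2935] v=[-3.4676]
Step 15: x=[9.1124] v=[-3.6225]
Step 16: x=[8.9244] v=[-3.7598]
Step 17: x=[8.7305] v=[-3.8788]
Step 18: x=[8.5316] v=[-3.9790]
Step 19: x=[8.3286] v=[-4.0599]
Step 20: x=[8.1226] v=[-4.1210]
Step 21: x=[7.9145] v=[-4.1621]
Step 22: x=[7.7054] v=[-4.1830]
Step 23: x=[7.4962] v=[-4.1835]
Step 24: x=[7.2880] v=[-4.1637]
Step 25: x=[7.0818] v=[-4.1236]
Step 26: x=[6.8786] v=[-4.0635]
Step 27: x=[6.6794] v=[-3.9836]
Step 28: x=[6.4852] v=[-3.8844]
Step 29: x=[6.2969] v=[-3.7663]
Step 30: x=[6.1154] v=[-3.6299]
Step 31: x=[5.9416] v=[-3.4758]
Step 32: x=[5.7764] v=[-3.3048]
Step 33: x=[5.6205] v=[-3.1178]
Step 34: x=[5.4747] v=[-2.9156]
Step 35: x=[5.3397] v=[-2.6993]
Step 36: x=[5.2162] v=[-2.4698]
Step 37: x=[5.1048] v=[-2.2283]
Step 38: x=[5.0060] v=[-1.9760]
Step 39: x=[4.9203] v=[-1.7141]
Step 40: x=[4.8481] v=[-1.4439]
Step 41: x=[4.7898] v=[-1.1666]
Step 42: x=[4.7456] v=[-0.8837]
Step 43: x=[4.7158] v=[-0.5965]
Step 44: x=[4.7005] v=[-0.3064]
Step 45: x=[4.6998] v=[-0.0148]
Step 46: x=[4.7136] v=[0.2769]
First v>=0 after going negative at step 46, time=2.3000

Answer: 2.3000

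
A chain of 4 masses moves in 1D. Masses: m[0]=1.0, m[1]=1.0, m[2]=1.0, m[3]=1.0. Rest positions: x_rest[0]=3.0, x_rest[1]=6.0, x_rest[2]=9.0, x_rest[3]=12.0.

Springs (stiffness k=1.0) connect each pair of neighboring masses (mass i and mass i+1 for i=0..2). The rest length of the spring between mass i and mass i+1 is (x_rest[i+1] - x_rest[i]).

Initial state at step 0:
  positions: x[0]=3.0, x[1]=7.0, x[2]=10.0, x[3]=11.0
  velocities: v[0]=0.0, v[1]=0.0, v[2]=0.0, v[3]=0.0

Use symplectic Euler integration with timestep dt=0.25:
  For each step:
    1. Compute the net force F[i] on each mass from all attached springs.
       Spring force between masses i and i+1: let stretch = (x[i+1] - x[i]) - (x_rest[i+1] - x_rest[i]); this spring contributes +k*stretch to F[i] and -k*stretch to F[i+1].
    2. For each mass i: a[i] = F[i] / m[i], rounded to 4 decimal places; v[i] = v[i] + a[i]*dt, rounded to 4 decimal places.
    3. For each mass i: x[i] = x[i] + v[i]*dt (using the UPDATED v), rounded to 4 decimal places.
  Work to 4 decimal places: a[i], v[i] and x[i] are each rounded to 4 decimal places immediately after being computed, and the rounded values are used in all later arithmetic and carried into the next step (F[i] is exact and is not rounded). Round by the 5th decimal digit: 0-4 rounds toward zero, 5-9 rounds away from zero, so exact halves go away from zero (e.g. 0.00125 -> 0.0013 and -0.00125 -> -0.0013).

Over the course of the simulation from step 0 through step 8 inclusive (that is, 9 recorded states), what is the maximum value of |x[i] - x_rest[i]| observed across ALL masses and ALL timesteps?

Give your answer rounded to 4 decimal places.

Step 0: x=[3.0000 7.0000 10.0000 11.0000] v=[0.0000 0.0000 0.0000 0.0000]
Step 1: x=[3.0625 6.9375 9.8750 11.1250] v=[0.2500 -0.2500 -0.5000 0.5000]
Step 2: x=[3.1797 6.8164 9.6445 11.3594] v=[0.4688 -0.4844 -0.9219 0.9375]
Step 3: x=[3.3367 6.6448 9.3445 11.6741] v=[0.6280 -0.6866 -1.2002 1.2588]
Step 4: x=[3.5130 6.4351 9.0213 12.0307] v=[0.7050 -0.8387 -1.2927 1.4264]
Step 5: x=[3.6844 6.2044 8.7246 12.3867] v=[0.6855 -0.9227 -1.1869 1.4241]
Step 6: x=[3.8258 5.9737 8.4993 12.7014] v=[0.5655 -0.9227 -0.9014 1.2586]
Step 7: x=[3.9139 5.7666 8.3787 12.9409] v=[0.3525 -0.8283 -0.4823 0.9581]
Step 8: x=[3.9303 5.6070 8.3800 13.0828] v=[0.0657 -0.6385 0.0052 0.5676]
Max displacement = 1.0828

Answer: 1.0828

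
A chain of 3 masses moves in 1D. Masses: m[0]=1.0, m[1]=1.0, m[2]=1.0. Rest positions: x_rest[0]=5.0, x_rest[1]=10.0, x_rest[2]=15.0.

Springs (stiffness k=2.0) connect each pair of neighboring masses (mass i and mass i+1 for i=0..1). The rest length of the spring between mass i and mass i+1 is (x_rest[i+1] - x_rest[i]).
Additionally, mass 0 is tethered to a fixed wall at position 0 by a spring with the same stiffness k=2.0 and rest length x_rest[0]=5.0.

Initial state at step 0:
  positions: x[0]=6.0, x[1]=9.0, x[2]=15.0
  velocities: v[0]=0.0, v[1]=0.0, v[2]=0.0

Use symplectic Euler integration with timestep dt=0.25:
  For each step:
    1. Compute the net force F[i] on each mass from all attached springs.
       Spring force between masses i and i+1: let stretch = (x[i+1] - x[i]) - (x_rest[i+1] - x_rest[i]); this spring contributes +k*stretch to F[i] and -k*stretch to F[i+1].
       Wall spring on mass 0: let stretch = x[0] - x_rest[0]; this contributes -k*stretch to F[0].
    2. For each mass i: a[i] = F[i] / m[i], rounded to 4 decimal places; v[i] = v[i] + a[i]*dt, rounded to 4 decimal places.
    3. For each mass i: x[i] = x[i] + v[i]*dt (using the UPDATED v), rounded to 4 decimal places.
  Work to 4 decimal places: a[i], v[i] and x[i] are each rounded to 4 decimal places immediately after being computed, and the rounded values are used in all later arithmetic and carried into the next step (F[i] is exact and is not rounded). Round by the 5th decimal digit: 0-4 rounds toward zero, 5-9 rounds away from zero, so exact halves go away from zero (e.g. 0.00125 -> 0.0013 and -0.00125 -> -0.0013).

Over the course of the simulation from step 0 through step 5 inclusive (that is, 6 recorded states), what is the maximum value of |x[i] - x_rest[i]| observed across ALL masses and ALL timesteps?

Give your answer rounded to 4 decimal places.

Step 0: x=[6.0000 9.0000 15.0000] v=[0.0000 0.0000 0.0000]
Step 1: x=[5.6250 9.3750 14.8750] v=[-1.5000 1.5000 -0.5000]
Step 2: x=[5.0156 9.9688 14.6875] v=[-2.4375 2.3750 -0.7500]
Step 3: x=[4.3984 10.5333 14.5352] v=[-2.4687 2.2578 -0.6094]
Step 4: x=[3.9983 10.8311 14.5076] v=[-1.6005 1.1913 -0.1104]
Step 5: x=[3.9525 10.7344 14.6455] v=[-0.1833 -0.3869 0.5514]
Max displacement = 1.0475

Answer: 1.0475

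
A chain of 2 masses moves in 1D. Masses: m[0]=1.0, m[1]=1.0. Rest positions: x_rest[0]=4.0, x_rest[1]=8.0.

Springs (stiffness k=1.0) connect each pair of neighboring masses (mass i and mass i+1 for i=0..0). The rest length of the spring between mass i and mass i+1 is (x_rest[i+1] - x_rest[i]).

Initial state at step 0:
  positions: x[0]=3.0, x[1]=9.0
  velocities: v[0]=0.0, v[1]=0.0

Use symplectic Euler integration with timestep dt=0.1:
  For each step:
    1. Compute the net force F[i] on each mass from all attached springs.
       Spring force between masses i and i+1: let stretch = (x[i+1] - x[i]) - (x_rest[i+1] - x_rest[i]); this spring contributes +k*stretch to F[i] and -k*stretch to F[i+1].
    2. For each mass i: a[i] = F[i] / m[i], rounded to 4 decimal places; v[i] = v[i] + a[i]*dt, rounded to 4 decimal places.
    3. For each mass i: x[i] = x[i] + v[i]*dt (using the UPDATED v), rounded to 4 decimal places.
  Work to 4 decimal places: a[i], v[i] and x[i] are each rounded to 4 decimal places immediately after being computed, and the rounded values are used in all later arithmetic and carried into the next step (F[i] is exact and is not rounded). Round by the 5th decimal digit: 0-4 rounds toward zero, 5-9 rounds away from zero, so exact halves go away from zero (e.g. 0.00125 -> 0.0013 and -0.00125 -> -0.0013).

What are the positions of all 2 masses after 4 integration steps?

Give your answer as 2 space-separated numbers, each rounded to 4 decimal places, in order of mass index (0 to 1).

Step 0: x=[3.0000 9.0000] v=[0.0000 0.0000]
Step 1: x=[3.0200 8.9800] v=[0.2000 -0.2000]
Step 2: x=[3.0596 8.9404] v=[0.3960 -0.3960]
Step 3: x=[3.1180 8.8820] v=[0.5841 -0.5841]
Step 4: x=[3.1941 8.8060] v=[0.7605 -0.7605]

Answer: 3.1941 8.8060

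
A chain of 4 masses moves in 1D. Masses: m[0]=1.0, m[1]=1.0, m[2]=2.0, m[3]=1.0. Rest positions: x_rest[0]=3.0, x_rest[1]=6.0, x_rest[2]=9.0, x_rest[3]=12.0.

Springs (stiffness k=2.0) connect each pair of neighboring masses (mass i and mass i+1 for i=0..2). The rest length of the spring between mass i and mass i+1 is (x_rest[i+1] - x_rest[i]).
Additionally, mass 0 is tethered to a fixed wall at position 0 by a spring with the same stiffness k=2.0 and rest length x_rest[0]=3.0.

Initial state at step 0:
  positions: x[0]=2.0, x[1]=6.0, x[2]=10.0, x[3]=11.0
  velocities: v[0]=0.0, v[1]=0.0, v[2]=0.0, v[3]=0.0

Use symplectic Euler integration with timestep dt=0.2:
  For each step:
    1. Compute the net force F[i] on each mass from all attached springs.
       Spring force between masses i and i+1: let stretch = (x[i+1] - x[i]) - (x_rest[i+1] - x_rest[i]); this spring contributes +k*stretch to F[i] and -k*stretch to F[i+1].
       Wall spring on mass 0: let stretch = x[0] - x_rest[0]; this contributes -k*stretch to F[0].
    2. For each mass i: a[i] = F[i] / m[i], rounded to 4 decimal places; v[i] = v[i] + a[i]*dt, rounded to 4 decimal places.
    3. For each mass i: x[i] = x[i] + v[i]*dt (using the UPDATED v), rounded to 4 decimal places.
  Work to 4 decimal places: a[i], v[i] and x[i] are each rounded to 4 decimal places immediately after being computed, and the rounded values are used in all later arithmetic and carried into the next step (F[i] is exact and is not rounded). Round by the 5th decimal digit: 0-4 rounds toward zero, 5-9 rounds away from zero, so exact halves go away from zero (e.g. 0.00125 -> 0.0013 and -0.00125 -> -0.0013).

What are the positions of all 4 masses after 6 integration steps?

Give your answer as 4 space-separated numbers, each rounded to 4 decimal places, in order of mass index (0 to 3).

Step 0: x=[2.0000 6.0000 10.0000 11.0000] v=[0.0000 0.0000 0.0000 0.0000]
Step 1: x=[2.1600 6.0000 9.8800 11.1600] v=[0.8000 0.0000 -0.6000 0.8000]
Step 2: x=[2.4544 6.0032 9.6560 11.4576] v=[1.4720 0.0160 -1.1200 1.4880]
Step 3: x=[2.8364 6.0147 9.3580 11.8511] v=[1.9098 0.0576 -1.4902 1.9674]
Step 4: x=[3.2457 6.0394 9.0260 12.2851] v=[2.0466 0.1236 -1.6602 2.1702]
Step 5: x=[3.6189 6.0796 8.7049 12.6984] v=[1.8658 0.2008 -1.6057 2.0666]
Step 6: x=[3.8994 6.1329 8.4385 13.0322] v=[1.4025 0.2666 -1.3321 1.6692]

Answer: 3.8994 6.1329 8.4385 13.0322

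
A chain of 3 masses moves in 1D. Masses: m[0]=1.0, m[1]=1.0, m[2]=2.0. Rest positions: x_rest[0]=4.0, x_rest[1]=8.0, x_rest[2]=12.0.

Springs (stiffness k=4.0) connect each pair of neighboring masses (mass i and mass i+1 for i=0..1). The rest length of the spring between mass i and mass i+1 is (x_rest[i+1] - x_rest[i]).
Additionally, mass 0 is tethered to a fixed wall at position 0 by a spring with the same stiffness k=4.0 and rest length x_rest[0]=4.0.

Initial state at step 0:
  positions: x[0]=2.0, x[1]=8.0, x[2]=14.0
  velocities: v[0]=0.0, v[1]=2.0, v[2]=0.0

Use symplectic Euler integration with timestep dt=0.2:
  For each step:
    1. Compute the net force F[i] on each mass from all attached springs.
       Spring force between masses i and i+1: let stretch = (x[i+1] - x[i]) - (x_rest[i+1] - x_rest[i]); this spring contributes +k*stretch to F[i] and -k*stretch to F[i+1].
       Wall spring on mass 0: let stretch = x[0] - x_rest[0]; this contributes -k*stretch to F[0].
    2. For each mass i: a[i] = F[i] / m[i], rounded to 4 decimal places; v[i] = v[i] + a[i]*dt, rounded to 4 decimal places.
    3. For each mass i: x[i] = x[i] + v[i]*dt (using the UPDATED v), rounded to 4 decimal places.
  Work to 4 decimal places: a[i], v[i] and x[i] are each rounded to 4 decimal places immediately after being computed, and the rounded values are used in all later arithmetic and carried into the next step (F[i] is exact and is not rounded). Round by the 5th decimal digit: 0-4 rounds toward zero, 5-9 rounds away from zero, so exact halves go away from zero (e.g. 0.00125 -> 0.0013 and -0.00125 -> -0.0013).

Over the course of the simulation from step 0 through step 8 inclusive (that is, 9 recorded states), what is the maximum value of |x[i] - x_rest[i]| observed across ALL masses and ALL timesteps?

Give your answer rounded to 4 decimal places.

Step 0: x=[2.0000 8.0000 14.0000] v=[0.0000 2.0000 0.0000]
Step 1: x=[2.6400 8.4000 13.8400] v=[3.2000 2.0000 -0.8000]
Step 2: x=[3.7792 8.7488 13.5648] v=[5.6960 1.7440 -1.3760]
Step 3: x=[5.1089 9.0730 13.2243] v=[6.6483 1.6211 -1.7024]
Step 4: x=[6.2554 9.4272 12.8717] v=[5.7325 1.7709 -1.7629]
Step 5: x=[6.9085 9.8250 12.5636] v=[3.2656 1.9891 -1.5407]
Step 6: x=[6.9229 10.1944 12.3564] v=[0.0720 1.8468 -1.0361]
Step 7: x=[6.3531 10.3862 12.2962] v=[-2.8491 0.9592 -0.3009]
Step 8: x=[5.4121 10.2383 12.4032] v=[-4.7051 -0.7393 0.5351]
Max displacement = 2.9229

Answer: 2.9229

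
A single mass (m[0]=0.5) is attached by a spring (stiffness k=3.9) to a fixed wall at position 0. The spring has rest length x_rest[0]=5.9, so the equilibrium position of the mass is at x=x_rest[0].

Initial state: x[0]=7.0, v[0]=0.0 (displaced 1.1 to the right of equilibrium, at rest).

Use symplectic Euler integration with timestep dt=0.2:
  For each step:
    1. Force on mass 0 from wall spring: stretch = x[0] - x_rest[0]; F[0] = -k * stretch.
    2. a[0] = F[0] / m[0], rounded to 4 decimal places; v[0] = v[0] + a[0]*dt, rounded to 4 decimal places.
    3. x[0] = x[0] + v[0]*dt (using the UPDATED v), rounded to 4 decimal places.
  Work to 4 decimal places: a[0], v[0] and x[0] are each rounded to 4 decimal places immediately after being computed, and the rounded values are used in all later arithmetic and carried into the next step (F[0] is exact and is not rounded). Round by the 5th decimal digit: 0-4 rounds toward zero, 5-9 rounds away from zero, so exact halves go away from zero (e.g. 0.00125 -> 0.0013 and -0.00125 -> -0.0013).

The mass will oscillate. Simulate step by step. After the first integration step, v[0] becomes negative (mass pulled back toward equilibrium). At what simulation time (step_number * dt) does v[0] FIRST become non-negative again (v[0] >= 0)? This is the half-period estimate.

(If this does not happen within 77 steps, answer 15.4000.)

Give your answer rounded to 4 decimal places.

Step 0: x=[7.0000] v=[0.0000]
Step 1: x=[6.6568] v=[-1.7160]
Step 2: x=[6.0775] v=[-2.8966]
Step 3: x=[5.4428] v=[-3.1735]
Step 4: x=[4.9507] v=[-2.4603]
Step 5: x=[4.7548] v=[-0.9794]
Step 6: x=[4.9162] v=[0.8071]
First v>=0 after going negative at step 6, time=1.2000

Answer: 1.2000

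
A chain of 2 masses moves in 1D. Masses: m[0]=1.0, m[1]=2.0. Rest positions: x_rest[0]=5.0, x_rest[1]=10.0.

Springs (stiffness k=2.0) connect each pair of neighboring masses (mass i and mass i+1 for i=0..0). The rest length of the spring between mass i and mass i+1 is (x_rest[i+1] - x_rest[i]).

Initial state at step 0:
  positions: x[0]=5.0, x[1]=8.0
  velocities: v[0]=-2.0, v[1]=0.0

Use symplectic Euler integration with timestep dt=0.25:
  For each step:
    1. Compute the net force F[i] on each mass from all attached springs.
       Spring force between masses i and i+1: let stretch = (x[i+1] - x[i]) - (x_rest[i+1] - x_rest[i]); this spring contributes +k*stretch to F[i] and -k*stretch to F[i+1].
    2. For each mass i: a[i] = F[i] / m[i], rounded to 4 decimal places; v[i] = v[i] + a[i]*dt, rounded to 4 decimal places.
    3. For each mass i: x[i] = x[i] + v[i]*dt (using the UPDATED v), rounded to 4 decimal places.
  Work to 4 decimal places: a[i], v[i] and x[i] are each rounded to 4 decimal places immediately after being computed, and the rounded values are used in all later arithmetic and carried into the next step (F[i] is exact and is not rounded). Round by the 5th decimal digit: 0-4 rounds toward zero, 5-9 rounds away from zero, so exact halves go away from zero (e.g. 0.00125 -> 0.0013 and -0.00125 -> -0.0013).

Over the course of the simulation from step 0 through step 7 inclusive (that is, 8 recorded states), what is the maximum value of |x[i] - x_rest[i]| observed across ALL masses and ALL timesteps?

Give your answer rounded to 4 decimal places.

Answer: 4.0298

Derivation:
Step 0: x=[5.0000 8.0000] v=[-2.0000 0.0000]
Step 1: x=[4.2500 8.1250] v=[-3.0000 0.5000]
Step 2: x=[3.3594 8.3203] v=[-3.5625 0.7813]
Step 3: x=[2.4639 8.5181] v=[-3.5821 0.7911]
Step 4: x=[1.7002 8.6500] v=[-3.0550 0.5276]
Step 5: x=[1.1802 8.6601] v=[-2.0801 0.0402]
Step 6: x=[0.9702 8.5152] v=[-0.8402 -0.5798]
Step 7: x=[1.0783 8.2112] v=[0.4323 -1.2161]
Max displacement = 4.0298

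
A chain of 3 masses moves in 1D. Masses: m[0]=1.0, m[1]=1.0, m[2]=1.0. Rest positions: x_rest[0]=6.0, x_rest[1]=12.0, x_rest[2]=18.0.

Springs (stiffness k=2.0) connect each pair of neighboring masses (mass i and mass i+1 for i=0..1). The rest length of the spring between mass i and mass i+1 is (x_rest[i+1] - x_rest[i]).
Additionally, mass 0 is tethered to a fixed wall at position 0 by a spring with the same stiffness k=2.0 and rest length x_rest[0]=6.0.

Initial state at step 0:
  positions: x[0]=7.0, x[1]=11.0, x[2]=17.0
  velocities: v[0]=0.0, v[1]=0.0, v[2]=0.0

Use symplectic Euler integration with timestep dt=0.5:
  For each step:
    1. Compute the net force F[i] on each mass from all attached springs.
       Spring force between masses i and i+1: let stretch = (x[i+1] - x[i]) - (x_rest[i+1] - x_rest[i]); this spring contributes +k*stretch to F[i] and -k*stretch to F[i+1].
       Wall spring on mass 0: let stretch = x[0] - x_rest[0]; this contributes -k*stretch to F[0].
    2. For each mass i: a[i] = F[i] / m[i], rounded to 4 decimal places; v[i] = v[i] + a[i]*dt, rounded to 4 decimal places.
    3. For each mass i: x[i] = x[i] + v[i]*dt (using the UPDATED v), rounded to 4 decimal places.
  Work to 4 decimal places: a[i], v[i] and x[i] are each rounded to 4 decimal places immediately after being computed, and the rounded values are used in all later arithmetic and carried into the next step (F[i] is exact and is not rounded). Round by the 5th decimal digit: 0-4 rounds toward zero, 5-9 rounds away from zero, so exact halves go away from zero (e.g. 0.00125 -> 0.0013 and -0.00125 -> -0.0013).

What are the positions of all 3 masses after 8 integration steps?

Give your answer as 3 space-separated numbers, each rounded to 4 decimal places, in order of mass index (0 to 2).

Answer: 6.8946 11.9219 18.8985

Derivation:
Step 0: x=[7.0000 11.0000 17.0000] v=[0.0000 0.0000 0.0000]
Step 1: x=[5.5000 12.0000 17.0000] v=[-3.0000 2.0000 0.0000]
Step 2: x=[4.5000 12.2500 17.5000] v=[-2.0000 0.5000 1.0000]
Step 3: x=[5.1250 11.2500 18.3750] v=[1.2500 -2.0000 1.7500]
Step 4: x=[6.2500 10.7500 18.6875] v=[2.2500 -1.0000 0.6250]
Step 5: x=[6.5000 11.9688 18.0313] v=[0.5000 2.4375 -1.3125]
Step 6: x=[6.2344 13.4844 17.3438] v=[-0.5312 3.0312 -1.3750]
Step 7: x=[6.4766 13.3047 17.7266] v=[0.4844 -0.3594 0.7656]
Step 8: x=[6.8946 11.9219 18.8985] v=[0.8359 -2.7656 2.3437]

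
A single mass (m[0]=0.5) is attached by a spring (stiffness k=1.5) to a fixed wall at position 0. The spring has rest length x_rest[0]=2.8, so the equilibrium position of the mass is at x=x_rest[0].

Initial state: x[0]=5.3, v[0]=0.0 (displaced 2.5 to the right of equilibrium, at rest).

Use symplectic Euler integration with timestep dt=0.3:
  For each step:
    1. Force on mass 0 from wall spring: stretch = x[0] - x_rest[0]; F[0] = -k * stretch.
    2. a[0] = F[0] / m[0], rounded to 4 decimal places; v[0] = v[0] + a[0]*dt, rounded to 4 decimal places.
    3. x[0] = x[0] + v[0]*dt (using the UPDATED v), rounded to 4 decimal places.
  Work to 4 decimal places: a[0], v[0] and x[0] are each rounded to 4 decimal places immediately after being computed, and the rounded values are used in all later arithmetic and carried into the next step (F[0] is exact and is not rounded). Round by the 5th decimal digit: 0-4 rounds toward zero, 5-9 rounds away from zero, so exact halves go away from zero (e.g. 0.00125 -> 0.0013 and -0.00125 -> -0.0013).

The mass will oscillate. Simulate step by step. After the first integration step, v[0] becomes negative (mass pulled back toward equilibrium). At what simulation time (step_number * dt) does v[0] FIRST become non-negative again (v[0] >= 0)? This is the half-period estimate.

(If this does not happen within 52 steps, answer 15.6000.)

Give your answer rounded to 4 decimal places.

Step 0: x=[5.3000] v=[0.0000]
Step 1: x=[4.6250] v=[-2.2500]
Step 2: x=[3.4573] v=[-3.8925]
Step 3: x=[2.1121] v=[-4.4841]
Step 4: x=[0.9526] v=[-3.8650]
Step 5: x=[0.2919] v=[-2.2023]
Step 6: x=[0.3084] v=[0.0550]
First v>=0 after going negative at step 6, time=1.8000

Answer: 1.8000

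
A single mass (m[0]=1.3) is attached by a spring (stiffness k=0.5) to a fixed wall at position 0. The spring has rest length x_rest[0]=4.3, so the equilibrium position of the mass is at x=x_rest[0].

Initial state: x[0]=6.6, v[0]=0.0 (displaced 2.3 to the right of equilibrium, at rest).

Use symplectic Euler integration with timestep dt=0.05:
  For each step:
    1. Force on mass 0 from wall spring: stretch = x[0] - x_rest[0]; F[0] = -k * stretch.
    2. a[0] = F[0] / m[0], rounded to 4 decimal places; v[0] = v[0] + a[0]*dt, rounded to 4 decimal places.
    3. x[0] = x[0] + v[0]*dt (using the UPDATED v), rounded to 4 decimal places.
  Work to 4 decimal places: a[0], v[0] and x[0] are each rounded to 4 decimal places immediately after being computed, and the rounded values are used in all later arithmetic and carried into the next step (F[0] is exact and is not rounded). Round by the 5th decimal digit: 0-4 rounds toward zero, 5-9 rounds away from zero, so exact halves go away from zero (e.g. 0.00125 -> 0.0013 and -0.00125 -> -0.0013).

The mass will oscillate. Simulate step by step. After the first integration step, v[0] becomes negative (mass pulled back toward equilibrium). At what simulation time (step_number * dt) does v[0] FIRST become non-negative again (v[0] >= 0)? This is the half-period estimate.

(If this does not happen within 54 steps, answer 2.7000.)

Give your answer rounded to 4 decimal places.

Step 0: x=[6.6000] v=[0.0000]
Step 1: x=[6.5978] v=[-0.0442]
Step 2: x=[6.5934] v=[-0.0884]
Step 3: x=[6.5868] v=[-0.1325]
Step 4: x=[6.5780] v=[-0.1765]
Step 5: x=[6.5670] v=[-0.2203]
Step 6: x=[6.5538] v=[-0.2639]
Step 7: x=[6.5384] v=[-0.3072]
Step 8: x=[6.5209] v=[-0.3502]
Step 9: x=[6.5013] v=[-0.3929]
Step 10: x=[6.4795] v=[-0.4352]
Step 11: x=[6.4556] v=[-0.4771]
Step 12: x=[6.4297] v=[-0.5186]
Step 13: x=[6.4017] v=[-0.5596]
Step 14: x=[6.3717] v=[-0.6000]
Step 15: x=[6.3397] v=[-0.6398]
Step 16: x=[6.3058] v=[-0.6790]
Step 17: x=[6.2699] v=[-0.7176]
Step 18: x=[6.2321] v=[-0.7555]
Step 19: x=[6.1925] v=[-0.7927]
Step 20: x=[6.1510] v=[-0.8291]
Step 21: x=[6.1078] v=[-0.8647]
Step 22: x=[6.0628] v=[-0.8995]
Step 23: x=[6.0161] v=[-0.9334]
Step 24: x=[5.9678] v=[-0.9664]
Step 25: x=[5.9179] v=[-0.9985]
Step 26: x=[5.8664] v=[-1.0296]
Step 27: x=[5.8134] v=[-1.0597]
Step 28: x=[5.7590] v=[-1.0888]
Step 29: x=[5.7032] v=[-1.1169]
Step 30: x=[5.6460] v=[-1.1439]
Step 31: x=[5.5875] v=[-1.1698]
Step 32: x=[5.5278] v=[-1.1946]
Step 33: x=[5.4669] v=[-1.2182]
Step 34: x=[5.4049] v=[-1.2406]
Step 35: x=[5.3418] v=[-1.2619]
Step 36: x=[5.2777] v=[-1.2819]
Step 37: x=[5.2127] v=[-1.3007]
Step 38: x=[5.1468] v=[-1.3183]
Step 39: x=[5.0801] v=[-1.3346]
Step 40: x=[5.0126] v=[-1.3496]
Step 41: x=[4.9444] v=[-1.3633]
Step 42: x=[4.8756] v=[-1.3757]
Step 43: x=[4.8063] v=[-1.3868]
Step 44: x=[4.7365] v=[-1.3965]
Step 45: x=[4.6663] v=[-1.4049]
Step 46: x=[4.5957] v=[-1.4119]
Step 47: x=[4.5248] v=[-1.4176]
Step 48: x=[4.4537] v=[-1.4219]
Step 49: x=[4.3825] v=[-1.4249]
Step 50: x=[4.3112] v=[-1.4265]
Step 51: x=[4.2399] v=[-1.4267]
Step 52: x=[4.1686] v=[-1.4255]
Step 53: x=[4.0975] v=[-1.4230]
Step 54: x=[4.0265] v=[-1.4191]
v[0] did not become non-negative within 54 steps; using fallback time=2.7000

Answer: 2.7000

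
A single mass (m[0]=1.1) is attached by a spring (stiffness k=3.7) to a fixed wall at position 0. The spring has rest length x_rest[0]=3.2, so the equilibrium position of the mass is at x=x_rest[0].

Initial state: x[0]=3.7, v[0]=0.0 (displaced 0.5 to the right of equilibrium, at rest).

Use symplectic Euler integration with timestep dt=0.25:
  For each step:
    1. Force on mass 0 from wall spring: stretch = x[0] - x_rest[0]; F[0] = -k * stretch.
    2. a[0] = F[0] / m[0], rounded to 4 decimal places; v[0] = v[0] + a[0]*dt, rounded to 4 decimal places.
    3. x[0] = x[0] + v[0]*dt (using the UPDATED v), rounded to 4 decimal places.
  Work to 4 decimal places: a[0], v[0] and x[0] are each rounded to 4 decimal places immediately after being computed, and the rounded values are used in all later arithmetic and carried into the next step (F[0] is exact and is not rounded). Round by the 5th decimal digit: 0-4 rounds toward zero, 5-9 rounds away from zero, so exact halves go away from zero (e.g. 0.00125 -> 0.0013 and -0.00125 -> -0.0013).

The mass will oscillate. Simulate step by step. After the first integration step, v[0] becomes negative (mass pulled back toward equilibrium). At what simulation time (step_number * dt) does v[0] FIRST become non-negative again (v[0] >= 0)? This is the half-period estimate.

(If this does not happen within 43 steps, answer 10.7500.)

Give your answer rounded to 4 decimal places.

Step 0: x=[3.7000] v=[0.0000]
Step 1: x=[3.5949] v=[-0.4205]
Step 2: x=[3.4068] v=[-0.7526]
Step 3: x=[3.1752] v=[-0.9265]
Step 4: x=[2.9488] v=[-0.9057]
Step 5: x=[2.7752] v=[-0.6945]
Step 6: x=[2.6909] v=[-0.3373]
Step 7: x=[2.7136] v=[0.0908]
First v>=0 after going negative at step 7, time=1.7500

Answer: 1.7500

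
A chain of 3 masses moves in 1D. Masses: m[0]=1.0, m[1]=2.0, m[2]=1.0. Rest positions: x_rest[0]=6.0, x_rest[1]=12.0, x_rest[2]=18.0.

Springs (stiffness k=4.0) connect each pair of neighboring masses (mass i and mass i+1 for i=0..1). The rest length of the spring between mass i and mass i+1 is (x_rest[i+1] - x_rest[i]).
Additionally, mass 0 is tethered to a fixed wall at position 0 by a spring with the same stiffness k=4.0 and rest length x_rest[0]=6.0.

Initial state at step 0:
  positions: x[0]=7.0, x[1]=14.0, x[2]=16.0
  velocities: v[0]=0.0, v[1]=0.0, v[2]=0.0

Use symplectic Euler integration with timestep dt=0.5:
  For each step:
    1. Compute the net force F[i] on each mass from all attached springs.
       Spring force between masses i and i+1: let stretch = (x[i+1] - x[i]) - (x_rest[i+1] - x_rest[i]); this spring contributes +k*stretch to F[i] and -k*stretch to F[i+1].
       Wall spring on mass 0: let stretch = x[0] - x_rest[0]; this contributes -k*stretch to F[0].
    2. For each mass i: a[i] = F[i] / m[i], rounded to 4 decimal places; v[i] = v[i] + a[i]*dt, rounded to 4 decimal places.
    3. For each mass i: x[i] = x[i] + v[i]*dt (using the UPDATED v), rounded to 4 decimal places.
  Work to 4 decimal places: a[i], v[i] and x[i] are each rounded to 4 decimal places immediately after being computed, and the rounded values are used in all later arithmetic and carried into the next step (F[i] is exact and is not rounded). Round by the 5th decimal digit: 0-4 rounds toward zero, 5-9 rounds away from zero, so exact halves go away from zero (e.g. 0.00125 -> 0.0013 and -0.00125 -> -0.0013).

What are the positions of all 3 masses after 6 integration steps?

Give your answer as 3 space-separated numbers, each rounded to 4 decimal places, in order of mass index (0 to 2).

Step 0: x=[7.0000 14.0000 16.0000] v=[0.0000 0.0000 0.0000]
Step 1: x=[7.0000 11.5000 20.0000] v=[0.0000 -5.0000 8.0000]
Step 2: x=[4.5000 11.0000 21.5000] v=[-5.0000 -1.0000 3.0000]
Step 3: x=[4.0000 12.5000 18.5000] v=[-1.0000 3.0000 -6.0000]
Step 4: x=[8.0000 12.7500 15.5000] v=[8.0000 0.5000 -6.0000]
Step 5: x=[8.7500 12.0000 15.7500] v=[1.5000 -1.5000 0.5000]
Step 6: x=[4.0000 11.5000 18.2500] v=[-9.5000 -1.0000 5.0000]

Answer: 4.0000 11.5000 18.2500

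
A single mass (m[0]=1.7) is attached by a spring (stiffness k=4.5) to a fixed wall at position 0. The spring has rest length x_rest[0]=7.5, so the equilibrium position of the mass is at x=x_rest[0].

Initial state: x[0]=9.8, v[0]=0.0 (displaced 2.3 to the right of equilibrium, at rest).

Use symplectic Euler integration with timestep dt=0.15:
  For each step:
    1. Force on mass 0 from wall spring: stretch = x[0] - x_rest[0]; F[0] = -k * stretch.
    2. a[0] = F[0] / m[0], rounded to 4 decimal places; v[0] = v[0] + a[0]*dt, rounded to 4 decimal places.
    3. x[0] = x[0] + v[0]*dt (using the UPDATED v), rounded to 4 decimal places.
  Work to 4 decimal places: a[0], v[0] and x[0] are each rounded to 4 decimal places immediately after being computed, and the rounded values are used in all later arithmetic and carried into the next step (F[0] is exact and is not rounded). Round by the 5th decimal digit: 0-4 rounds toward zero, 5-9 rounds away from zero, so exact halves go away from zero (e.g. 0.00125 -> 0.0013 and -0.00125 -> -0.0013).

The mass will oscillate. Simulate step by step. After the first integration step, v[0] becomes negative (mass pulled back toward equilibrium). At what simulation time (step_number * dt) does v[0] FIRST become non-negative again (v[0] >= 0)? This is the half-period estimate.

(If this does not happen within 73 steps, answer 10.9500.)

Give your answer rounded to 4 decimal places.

Step 0: x=[9.8000] v=[0.0000]
Step 1: x=[9.6630] v=[-0.9132]
Step 2: x=[9.3972] v=[-1.7720]
Step 3: x=[9.0184] v=[-2.5253]
Step 4: x=[8.5492] v=[-3.1282]
Step 5: x=[8.0175] v=[-3.5448]
Step 6: x=[7.4550] v=[-3.7503]
Step 7: x=[6.8951] v=[-3.7324]
Step 8: x=[6.3713] v=[-3.4922]
Step 9: x=[5.9147] v=[-3.0440]
Step 10: x=[5.5525] v=[-2.4145]
Step 11: x=[5.3063] v=[-1.6412]
Step 12: x=[5.1908] v=[-0.7702]
Step 13: x=[5.2128] v=[0.1467]
First v>=0 after going negative at step 13, time=1.9500

Answer: 1.9500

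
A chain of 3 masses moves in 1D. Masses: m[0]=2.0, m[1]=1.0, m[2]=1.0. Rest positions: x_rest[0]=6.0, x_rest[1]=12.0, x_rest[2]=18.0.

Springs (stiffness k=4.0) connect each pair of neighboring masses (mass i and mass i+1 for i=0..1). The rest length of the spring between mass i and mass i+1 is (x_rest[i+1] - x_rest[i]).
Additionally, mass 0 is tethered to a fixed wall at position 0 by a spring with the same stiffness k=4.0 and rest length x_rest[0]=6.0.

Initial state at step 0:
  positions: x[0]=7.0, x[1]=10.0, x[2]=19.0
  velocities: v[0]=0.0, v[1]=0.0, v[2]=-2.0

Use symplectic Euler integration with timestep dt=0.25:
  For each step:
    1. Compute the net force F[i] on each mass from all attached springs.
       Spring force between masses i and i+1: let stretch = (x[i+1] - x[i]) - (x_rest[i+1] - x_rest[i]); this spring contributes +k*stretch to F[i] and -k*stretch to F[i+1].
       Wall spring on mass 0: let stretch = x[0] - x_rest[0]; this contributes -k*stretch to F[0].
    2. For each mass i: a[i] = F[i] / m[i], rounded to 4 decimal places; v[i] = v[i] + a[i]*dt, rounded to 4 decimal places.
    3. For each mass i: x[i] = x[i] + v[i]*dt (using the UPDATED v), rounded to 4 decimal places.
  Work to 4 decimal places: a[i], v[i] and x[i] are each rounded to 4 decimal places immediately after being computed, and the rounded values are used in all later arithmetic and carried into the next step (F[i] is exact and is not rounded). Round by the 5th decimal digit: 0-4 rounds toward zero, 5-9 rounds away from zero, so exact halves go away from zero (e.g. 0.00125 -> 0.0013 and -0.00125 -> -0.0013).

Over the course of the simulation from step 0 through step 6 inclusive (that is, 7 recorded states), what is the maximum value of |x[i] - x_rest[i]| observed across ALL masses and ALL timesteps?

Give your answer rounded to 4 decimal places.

Answer: 2.9281

Derivation:
Step 0: x=[7.0000 10.0000 19.0000] v=[0.0000 0.0000 -2.0000]
Step 1: x=[6.5000 11.5000 17.7500] v=[-2.0000 6.0000 -5.0000]
Step 2: x=[5.8125 13.3125 16.4375] v=[-2.7500 7.2500 -5.2500]
Step 3: x=[5.3359 14.0313 15.8438] v=[-1.9063 2.8750 -2.3750]
Step 4: x=[5.2793 13.0293 16.2969] v=[-0.2266 -4.0079 1.8125]
Step 5: x=[5.5315 10.9067 17.4331] v=[1.0088 -8.4903 4.5449]
Step 6: x=[5.7642 9.0719 18.4377] v=[0.9307 -7.3391 4.0185]
Max displacement = 2.9281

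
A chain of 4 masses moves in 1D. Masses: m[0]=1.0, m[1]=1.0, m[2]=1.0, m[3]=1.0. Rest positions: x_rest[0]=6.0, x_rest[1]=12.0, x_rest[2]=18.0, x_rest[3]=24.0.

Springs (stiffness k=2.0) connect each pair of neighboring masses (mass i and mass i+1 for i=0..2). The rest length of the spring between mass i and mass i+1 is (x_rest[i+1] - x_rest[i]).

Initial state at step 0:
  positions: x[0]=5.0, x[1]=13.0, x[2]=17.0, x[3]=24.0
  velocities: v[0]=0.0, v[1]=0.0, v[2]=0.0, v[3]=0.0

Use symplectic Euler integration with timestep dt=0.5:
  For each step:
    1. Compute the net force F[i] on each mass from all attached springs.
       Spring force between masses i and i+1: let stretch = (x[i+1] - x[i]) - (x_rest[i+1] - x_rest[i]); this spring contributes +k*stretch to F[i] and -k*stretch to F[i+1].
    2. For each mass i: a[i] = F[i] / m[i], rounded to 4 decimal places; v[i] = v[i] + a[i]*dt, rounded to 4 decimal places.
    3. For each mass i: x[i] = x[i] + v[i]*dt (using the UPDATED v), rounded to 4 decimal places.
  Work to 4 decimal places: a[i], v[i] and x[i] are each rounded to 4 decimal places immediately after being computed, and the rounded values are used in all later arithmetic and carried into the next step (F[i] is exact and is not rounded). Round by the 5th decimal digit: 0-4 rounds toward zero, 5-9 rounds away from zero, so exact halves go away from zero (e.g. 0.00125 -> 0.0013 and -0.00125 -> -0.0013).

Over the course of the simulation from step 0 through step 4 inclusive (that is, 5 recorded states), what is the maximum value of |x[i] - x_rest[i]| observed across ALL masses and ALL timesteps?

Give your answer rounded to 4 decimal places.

Step 0: x=[5.0000 13.0000 17.0000 24.0000] v=[0.0000 0.0000 0.0000 0.0000]
Step 1: x=[6.0000 11.0000 18.5000 23.5000] v=[2.0000 -4.0000 3.0000 -1.0000]
Step 2: x=[6.5000 10.2500 18.7500 23.5000] v=[1.0000 -1.5000 0.5000 0.0000]
Step 3: x=[5.8750 11.8750 17.1250 24.1250] v=[-1.2500 3.2500 -3.2500 1.2500]
Step 4: x=[5.2500 13.1250 16.3750 24.2500] v=[-1.2500 2.5000 -1.5000 0.2500]
Max displacement = 1.7500

Answer: 1.7500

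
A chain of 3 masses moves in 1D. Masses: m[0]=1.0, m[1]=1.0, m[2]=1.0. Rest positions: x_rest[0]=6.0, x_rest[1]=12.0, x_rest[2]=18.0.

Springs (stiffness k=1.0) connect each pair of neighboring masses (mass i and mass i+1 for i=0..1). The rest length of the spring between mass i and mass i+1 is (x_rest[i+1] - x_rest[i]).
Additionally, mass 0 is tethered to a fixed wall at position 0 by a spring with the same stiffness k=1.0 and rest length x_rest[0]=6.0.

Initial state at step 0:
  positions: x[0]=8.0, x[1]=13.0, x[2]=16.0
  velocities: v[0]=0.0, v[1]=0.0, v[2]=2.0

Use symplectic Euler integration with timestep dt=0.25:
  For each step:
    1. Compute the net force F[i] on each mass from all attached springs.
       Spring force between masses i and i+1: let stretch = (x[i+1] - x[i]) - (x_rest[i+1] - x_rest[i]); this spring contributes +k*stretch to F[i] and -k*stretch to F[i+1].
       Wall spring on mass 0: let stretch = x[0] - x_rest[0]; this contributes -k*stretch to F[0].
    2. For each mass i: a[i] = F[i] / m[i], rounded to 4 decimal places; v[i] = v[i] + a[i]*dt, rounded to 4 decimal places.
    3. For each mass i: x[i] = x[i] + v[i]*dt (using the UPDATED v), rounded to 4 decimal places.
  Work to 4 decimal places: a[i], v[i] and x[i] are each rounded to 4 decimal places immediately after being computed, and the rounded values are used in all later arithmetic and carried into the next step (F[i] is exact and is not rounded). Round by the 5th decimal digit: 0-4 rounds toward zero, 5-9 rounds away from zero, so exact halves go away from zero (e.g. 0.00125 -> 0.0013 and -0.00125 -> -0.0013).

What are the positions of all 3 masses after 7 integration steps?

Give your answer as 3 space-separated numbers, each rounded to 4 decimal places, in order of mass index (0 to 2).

Answer: 4.6931 12.1936 21.3825

Derivation:
Step 0: x=[8.0000 13.0000 16.0000] v=[0.0000 0.0000 2.0000]
Step 1: x=[7.8125 12.8750 16.6875] v=[-0.7500 -0.5000 2.7500]
Step 2: x=[7.4531 12.6719 17.5117] v=[-1.4375 -0.8125 3.2969]
Step 3: x=[6.9541 12.4451 18.4085] v=[-1.9961 -0.9073 3.5870]
Step 4: x=[6.3636 12.2478 19.3076] v=[-2.3619 -0.7892 3.5962]
Step 5: x=[5.7432 12.1240 20.1404] v=[-2.4818 -0.4953 3.3313]
Step 6: x=[5.1626 12.1024 20.8472] v=[-2.3224 -0.0864 2.8272]
Step 7: x=[4.6931 12.1936 21.3825] v=[-1.8781 0.3649 2.1410]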